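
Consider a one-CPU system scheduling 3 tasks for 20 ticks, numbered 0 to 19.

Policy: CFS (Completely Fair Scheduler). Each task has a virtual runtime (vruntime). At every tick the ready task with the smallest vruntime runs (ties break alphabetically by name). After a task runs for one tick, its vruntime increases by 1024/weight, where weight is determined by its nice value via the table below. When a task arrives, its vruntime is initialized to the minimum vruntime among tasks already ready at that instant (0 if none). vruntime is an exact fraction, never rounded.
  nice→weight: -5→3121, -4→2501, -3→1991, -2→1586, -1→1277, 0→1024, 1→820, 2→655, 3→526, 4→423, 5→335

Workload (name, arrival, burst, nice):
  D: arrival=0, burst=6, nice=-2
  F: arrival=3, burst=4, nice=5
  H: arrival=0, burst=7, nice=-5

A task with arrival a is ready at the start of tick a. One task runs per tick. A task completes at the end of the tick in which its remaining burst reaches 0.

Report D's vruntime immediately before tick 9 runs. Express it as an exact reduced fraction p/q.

vruntime(D, start of tick 9) = 1536/793

t=0: vr[D=0 H=0] → run D
t=1: vr[D=512/793 H=0] → run H
t=2: vr[D=512/793 H=1024/3121] → run H
t=3: vr[D=512/793 F=512/793 H=2048/3121] → run D
t=4: vr[D=1024/793 F=512/793 H=2048/3121] → run F
t=5: vr[D=1024/793 F=983552/265655 H=2048/3121] → run H
t=6: vr[D=1024/793 F=983552/265655 H=3072/3121] → run H
t=7: vr[D=1024/793 F=983552/265655 H=4096/3121] → run D
t=8: vr[D=1536/793 F=983552/265655 H=4096/3121] → run H
t=9: vr[D=1536/793 F=983552/265655 H=5120/3121] → run H
t=10: vr[D=1536/793 F=983552/265655 H=6144/3121] → run D
t=11: vr[D=2048/793 F=983552/265655 H=6144/3121] → run H
t=12: vr[D=2048/793 F=983552/265655] → run D
t=13: vr[D=2560/793 F=983552/265655] → run D
t=14: vr[F=983552/265655] → run F
t=15: vr[F=1795584/265655] → run F
t=16: vr[F=2607616/265655] → run F
t=17: (idle)
t=18: (idle)
t=19: (idle)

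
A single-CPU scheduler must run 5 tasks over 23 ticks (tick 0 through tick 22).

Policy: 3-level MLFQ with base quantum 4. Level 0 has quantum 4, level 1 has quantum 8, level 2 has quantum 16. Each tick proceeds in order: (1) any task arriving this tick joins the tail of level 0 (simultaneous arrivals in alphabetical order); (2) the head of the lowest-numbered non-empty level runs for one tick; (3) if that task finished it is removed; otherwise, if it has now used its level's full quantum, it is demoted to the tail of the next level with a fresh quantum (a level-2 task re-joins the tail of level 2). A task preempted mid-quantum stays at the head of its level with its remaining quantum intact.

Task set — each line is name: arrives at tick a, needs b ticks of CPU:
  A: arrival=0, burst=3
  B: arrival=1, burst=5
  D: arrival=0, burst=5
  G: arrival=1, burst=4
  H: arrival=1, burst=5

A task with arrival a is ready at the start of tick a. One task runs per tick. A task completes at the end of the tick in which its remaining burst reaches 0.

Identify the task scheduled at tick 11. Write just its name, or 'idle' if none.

t=0: L0/L1/L2 = AD/-/- → run A
t=1: L0/L1/L2 = ADBGH/-/- → run A
t=2: L0/L1/L2 = ADBGH/-/- → run A
t=3: L0/L1/L2 = DBGH/-/- → run D
t=4: L0/L1/L2 = DBGH/-/- → run D
t=5: L0/L1/L2 = DBGH/-/- → run D
t=6: L0/L1/L2 = DBGH/-/- → run D
t=7: L0/L1/L2 = BGH/D/- → run B
t=8: L0/L1/L2 = BGH/D/- → run B
t=9: L0/L1/L2 = BGH/D/- → run B
t=10: L0/L1/L2 = BGH/D/- → run B
t=11: L0/L1/L2 = GH/DB/- → run G
t=12: L0/L1/L2 = GH/DB/- → run G
t=13: L0/L1/L2 = GH/DB/- → run G
t=14: L0/L1/L2 = GH/DB/- → run G
t=15: L0/L1/L2 = H/DB/- → run H
t=16: L0/L1/L2 = H/DB/- → run H
t=17: L0/L1/L2 = H/DB/- → run H
t=18: L0/L1/L2 = H/DB/- → run H
t=19: L0/L1/L2 = -/DBH/- → run D
t=20: L0/L1/L2 = -/BH/- → run B
t=21: L0/L1/L2 = -/H/- → run H
t=22: (idle)

running at tick 11 = G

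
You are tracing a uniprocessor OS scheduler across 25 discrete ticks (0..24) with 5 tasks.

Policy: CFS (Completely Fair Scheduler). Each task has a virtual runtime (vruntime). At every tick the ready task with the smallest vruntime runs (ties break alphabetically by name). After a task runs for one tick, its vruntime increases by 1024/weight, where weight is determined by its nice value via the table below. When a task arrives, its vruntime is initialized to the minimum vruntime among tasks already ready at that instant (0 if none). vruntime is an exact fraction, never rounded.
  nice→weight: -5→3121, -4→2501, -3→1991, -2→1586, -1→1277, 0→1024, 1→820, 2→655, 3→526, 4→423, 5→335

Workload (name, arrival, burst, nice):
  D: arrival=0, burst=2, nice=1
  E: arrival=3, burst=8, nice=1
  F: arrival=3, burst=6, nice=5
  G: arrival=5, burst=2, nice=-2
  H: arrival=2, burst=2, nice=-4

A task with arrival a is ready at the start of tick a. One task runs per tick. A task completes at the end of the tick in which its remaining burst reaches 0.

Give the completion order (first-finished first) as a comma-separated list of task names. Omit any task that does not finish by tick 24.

t=0: vr[D=0] → run D
t=1: vr[D=256/205] → run D
t=2: vr[H=0] → run H
t=3: vr[E=1024/2501 F=1024/2501 H=1024/2501] → run E
t=4: vr[E=20736/12505 F=1024/2501 H=1024/2501] → run F
t=5: vr[E=20736/12505 F=2904064/837835 G=1024/2501 H=1024/2501] → run G
t=6: vr[E=20736/12505 F=2904064/837835 G=34304/32513 H=1024/2501] → run H
t=7: vr[E=20736/12505 F=2904064/837835 G=34304/32513] → run G
t=8: vr[E=20736/12505 F=2904064/837835] → run E
t=9: vr[E=36352/12505 F=2904064/837835] → run E
t=10: vr[E=51968/12505 F=2904064/837835] → run F
t=11: vr[E=51968/12505 F=5465088/837835] → run E
t=12: vr[E=67584/12505 F=5465088/837835] → run E
t=13: vr[E=16640/2501 F=5465088/837835] → run F
t=14: vr[E=16640/2501 F=8026112/837835] → run E
t=15: vr[E=98816/12505 F=8026112/837835] → run E
t=16: vr[E=114432/12505 F=8026112/837835] → run E
t=17: vr[F=8026112/837835] → run F
t=18: vr[F=10587136/837835] → run F
t=19: vr[F=2629632/167567] → run F
t=20: (idle)
t=21: (idle)
t=22: (idle)
t=23: (idle)
t=24: (idle)

completion order = D, H, G, E, F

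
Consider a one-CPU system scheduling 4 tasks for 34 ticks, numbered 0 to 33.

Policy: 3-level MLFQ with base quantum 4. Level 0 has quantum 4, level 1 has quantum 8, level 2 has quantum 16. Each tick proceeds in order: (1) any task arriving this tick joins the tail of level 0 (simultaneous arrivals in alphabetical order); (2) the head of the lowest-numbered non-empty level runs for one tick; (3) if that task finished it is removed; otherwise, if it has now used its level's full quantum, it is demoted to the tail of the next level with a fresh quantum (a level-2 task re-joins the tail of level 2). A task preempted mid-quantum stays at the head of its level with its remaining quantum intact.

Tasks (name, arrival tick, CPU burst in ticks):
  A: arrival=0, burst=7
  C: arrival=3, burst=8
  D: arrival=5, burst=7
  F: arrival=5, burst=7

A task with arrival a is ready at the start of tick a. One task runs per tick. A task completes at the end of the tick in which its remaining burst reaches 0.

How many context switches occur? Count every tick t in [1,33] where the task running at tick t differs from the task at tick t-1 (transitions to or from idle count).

context switches = 8

t=0: L0/L1/L2 = A/-/- → run A
t=1: L0/L1/L2 = A/-/- → run A
t=2: L0/L1/L2 = A/-/- → run A
t=3: L0/L1/L2 = AC/-/- → run A
t=4: L0/L1/L2 = C/A/- → run C
t=5: L0/L1/L2 = CDF/A/- → run C
t=6: L0/L1/L2 = CDF/A/- → run C
t=7: L0/L1/L2 = CDF/A/- → run C
t=8: L0/L1/L2 = DF/AC/- → run D
t=9: L0/L1/L2 = DF/AC/- → run D
t=10: L0/L1/L2 = DF/AC/- → run D
t=11: L0/L1/L2 = DF/AC/- → run D
t=12: L0/L1/L2 = F/ACD/- → run F
t=13: L0/L1/L2 = F/ACD/- → run F
t=14: L0/L1/L2 = F/ACD/- → run F
t=15: L0/L1/L2 = F/ACD/- → run F
t=16: L0/L1/L2 = -/ACDF/- → run A
t=17: L0/L1/L2 = -/ACDF/- → run A
t=18: L0/L1/L2 = -/ACDF/- → run A
t=19: L0/L1/L2 = -/CDF/- → run C
t=20: L0/L1/L2 = -/CDF/- → run C
t=21: L0/L1/L2 = -/CDF/- → run C
t=22: L0/L1/L2 = -/CDF/- → run C
t=23: L0/L1/L2 = -/DF/- → run D
t=24: L0/L1/L2 = -/DF/- → run D
t=25: L0/L1/L2 = -/DF/- → run D
t=26: L0/L1/L2 = -/F/- → run F
t=27: L0/L1/L2 = -/F/- → run F
t=28: L0/L1/L2 = -/F/- → run F
t=29: (idle)
t=30: (idle)
t=31: (idle)
t=32: (idle)
t=33: (idle)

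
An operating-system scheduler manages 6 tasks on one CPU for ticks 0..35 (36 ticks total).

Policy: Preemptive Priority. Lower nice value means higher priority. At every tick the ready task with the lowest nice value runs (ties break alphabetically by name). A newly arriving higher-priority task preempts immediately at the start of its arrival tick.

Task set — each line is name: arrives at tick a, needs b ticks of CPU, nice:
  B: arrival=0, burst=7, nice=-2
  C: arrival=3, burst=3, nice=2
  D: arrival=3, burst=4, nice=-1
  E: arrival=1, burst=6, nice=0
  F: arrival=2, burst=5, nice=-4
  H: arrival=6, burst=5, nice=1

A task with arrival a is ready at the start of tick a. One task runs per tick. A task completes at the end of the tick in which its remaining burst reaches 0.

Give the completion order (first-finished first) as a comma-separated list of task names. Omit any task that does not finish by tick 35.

completion order = F, B, D, E, H, C

t=0: ready={B} → run B
t=1: ready={B,E} → run B
t=2: ready={B,E,F} → run F
t=3: ready={B,C,D,E,F} → run F
t=4: ready={B,C,D,E,F} → run F
t=5: ready={B,C,D,E,F} → run F
t=6: ready={B,C,D,E,F,H} → run F
t=7: ready={B,C,D,E,H} → run B
t=8: ready={B,C,D,E,H} → run B
t=9: ready={B,C,D,E,H} → run B
t=10: ready={B,C,D,E,H} → run B
t=11: ready={B,C,D,E,H} → run B
t=12: ready={C,D,E,H} → run D
t=13: ready={C,D,E,H} → run D
t=14: ready={C,D,E,H} → run D
t=15: ready={C,D,E,H} → run D
t=16: ready={C,E,H} → run E
t=17: ready={C,E,H} → run E
t=18: ready={C,E,H} → run E
t=19: ready={C,E,H} → run E
t=20: ready={C,E,H} → run E
t=21: ready={C,E,H} → run E
t=22: ready={C,H} → run H
t=23: ready={C,H} → run H
t=24: ready={C,H} → run H
t=25: ready={C,H} → run H
t=26: ready={C,H} → run H
t=27: ready={C} → run C
t=28: ready={C} → run C
t=29: ready={C} → run C
t=30: (idle)
t=31: (idle)
t=32: (idle)
t=33: (idle)
t=34: (idle)
t=35: (idle)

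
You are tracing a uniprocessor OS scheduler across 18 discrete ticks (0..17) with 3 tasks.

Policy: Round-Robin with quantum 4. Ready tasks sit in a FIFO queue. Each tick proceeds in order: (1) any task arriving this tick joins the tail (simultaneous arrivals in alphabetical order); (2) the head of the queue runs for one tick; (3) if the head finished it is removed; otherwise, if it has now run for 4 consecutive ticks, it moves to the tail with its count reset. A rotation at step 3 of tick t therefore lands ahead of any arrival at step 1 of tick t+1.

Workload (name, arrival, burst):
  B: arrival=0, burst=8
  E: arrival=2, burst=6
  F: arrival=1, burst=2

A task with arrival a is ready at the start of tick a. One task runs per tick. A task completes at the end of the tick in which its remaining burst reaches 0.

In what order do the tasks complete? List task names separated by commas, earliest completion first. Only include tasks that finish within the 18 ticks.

completion order = F, B, E

t=0: queue=[B] q_used=0 → run B
t=1: queue=[B,F] q_used=1 → run B
t=2: queue=[B,F,E] q_used=2 → run B
t=3: queue=[B,F,E] q_used=3 → run B
t=4: queue=[F,E,B] q_used=0 → run F
t=5: queue=[F,E,B] q_used=1 → run F
t=6: queue=[E,B] q_used=0 → run E
t=7: queue=[E,B] q_used=1 → run E
t=8: queue=[E,B] q_used=2 → run E
t=9: queue=[E,B] q_used=3 → run E
t=10: queue=[B,E] q_used=0 → run B
t=11: queue=[B,E] q_used=1 → run B
t=12: queue=[B,E] q_used=2 → run B
t=13: queue=[B,E] q_used=3 → run B
t=14: queue=[E] q_used=0 → run E
t=15: queue=[E] q_used=1 → run E
t=16: (idle)
t=17: (idle)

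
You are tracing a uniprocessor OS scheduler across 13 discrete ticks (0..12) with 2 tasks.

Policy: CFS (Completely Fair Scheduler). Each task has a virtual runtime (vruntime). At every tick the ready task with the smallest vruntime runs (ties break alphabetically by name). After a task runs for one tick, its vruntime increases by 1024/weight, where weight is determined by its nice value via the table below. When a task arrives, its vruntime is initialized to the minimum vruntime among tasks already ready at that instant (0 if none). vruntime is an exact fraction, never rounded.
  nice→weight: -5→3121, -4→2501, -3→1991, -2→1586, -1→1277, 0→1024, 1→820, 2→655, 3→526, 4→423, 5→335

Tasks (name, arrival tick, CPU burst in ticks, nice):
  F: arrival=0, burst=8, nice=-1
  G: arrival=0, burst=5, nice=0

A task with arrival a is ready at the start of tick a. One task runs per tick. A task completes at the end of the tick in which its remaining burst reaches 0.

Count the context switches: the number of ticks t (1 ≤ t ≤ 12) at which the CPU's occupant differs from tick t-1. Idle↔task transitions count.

t=0: vr[F=0 G=0] → run F
t=1: vr[F=1024/1277 G=0] → run G
t=2: vr[F=1024/1277 G=1] → run F
t=3: vr[F=2048/1277 G=1] → run G
t=4: vr[F=2048/1277 G=2] → run F
t=5: vr[F=3072/1277 G=2] → run G
t=6: vr[F=3072/1277 G=3] → run F
t=7: vr[F=4096/1277 G=3] → run G
t=8: vr[F=4096/1277 G=4] → run F
t=9: vr[F=5120/1277 G=4] → run G
t=10: vr[F=5120/1277] → run F
t=11: vr[F=6144/1277] → run F
t=12: vr[F=7168/1277] → run F

context switches = 10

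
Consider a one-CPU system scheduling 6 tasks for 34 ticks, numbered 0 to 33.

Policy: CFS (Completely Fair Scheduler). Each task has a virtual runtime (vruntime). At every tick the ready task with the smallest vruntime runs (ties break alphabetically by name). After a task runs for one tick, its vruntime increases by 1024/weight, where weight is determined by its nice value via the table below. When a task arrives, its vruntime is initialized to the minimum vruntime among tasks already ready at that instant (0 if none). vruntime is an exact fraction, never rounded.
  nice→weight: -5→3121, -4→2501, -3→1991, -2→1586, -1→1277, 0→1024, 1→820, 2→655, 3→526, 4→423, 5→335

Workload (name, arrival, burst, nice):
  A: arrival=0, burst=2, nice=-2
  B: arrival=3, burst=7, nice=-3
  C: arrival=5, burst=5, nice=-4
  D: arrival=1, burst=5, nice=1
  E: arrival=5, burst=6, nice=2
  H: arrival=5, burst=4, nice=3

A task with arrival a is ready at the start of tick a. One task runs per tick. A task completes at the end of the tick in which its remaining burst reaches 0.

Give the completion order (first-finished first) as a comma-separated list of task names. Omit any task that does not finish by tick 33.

completion order = A, C, B, D, H, E

t=0: vr[A=0] → run A
t=1: vr[A=512/793 D=512/793] → run A
t=2: vr[D=512/793] → run D
t=3: vr[B=307968/162565 D=307968/162565] → run B
t=4: vr[B=779630848/323666915 D=307968/162565] → run D
t=5: vr[B=779630848/323666915 C=779630848/323666915 D=510976/162565 E=779630848/323666915 H=779630848/323666915] → run B
t=6: vr[B=946097408/323666915 C=779630848/323666915 D=510976/162565 E=779630848/323666915 H=779630848/323666915] → run C
t=7: vr[B=946097408/323666915 C=912151808/323666915 D=510976/162565 E=779630848/323666915 H=779630848/323666915] → run E
t=8: vr[B=946097408/323666915 C=912151808/323666915 D=510976/162565 E=33683725056/8480073173 H=779630848/323666915] → run H
t=9: vr[B=946097408/323666915 C=912151808/323666915 D=510976/162565 E=33683725056/8480073173 H=370760373504/85124398645] → run C
t=10: vr[B=946097408/323666915 C=1044672768/323666915 D=510976/162565 E=33683725056/8480073173 H=370760373504/85124398645] → run B
t=11: vr[B=1112563968/323666915 C=1044672768/323666915 D=510976/162565 E=33683725056/8480073173 H=370760373504/85124398645] → run D
t=12: vr[B=1112563968/323666915 C=1044672768/323666915 D=713984/162565 E=33683725056/8480073173 H=370760373504/85124398645] → run C
t=13: vr[B=1112563968/323666915 C=1177193728/323666915 D=713984/162565 E=33683725056/8480073173 H=370760373504/85124398645] → run B
t=14: vr[B=1279030528/323666915 C=1177193728/323666915 D=713984/162565 E=33683725056/8480073173 H=370760373504/85124398645] → run C
t=15: vr[B=1279030528/323666915 C=1309714688/323666915 D=713984/162565 E=33683725056/8480073173 H=370760373504/85124398645] → run B
t=16: vr[B=1445497088/323666915 C=1309714688/323666915 D=713984/162565 E=33683725056/8480073173 H=370760373504/85124398645] → run E
t=17: vr[B=1445497088/323666915 C=1309714688/323666915 D=713984/162565 E=234705609472/42400365865 H=370760373504/85124398645] → run C
t=18: vr[B=1445497088/323666915 D=713984/162565 E=234705609472/42400365865 H=370760373504/85124398645] → run H
t=19: vr[B=1445497088/323666915 D=713984/162565 E=234705609472/42400365865 H=536477833984/85124398645] → run D
t=20: vr[B=1445497088/323666915 D=916992/162565 E=234705609472/42400365865 H=536477833984/85124398645] → run B
t=21: vr[B=1611963648/323666915 D=916992/162565 E=234705609472/42400365865 H=536477833984/85124398645] → run B
t=22: vr[D=916992/162565 E=234705609472/42400365865 H=536477833984/85124398645] → run E
t=23: vr[D=916992/162565 E=300992593664/42400365865 H=536477833984/85124398645] → run D
t=24: vr[E=300992593664/42400365865 H=536477833984/85124398645] → run H
t=25: vr[E=300992593664/42400365865 H=702195294464/85124398645] → run E
t=26: vr[E=367279577856/42400365865 H=702195294464/85124398645] → run H
t=27: vr[E=367279577856/42400365865] → run E
t=28: vr[E=433566562048/42400365865] → run E
t=29: (idle)
t=30: (idle)
t=31: (idle)
t=32: (idle)
t=33: (idle)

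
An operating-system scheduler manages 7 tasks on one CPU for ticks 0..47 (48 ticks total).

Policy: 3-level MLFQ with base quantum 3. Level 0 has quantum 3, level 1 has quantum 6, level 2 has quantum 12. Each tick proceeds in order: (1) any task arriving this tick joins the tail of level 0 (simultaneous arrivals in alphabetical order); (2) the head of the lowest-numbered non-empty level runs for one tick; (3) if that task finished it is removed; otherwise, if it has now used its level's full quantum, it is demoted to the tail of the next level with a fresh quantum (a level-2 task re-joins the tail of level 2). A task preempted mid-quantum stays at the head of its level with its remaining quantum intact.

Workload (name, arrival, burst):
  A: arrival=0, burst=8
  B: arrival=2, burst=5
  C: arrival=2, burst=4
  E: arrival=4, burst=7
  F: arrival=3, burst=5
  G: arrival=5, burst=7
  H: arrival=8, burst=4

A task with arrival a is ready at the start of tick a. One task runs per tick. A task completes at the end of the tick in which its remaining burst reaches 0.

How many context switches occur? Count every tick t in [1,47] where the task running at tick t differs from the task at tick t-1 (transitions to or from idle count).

t=0: L0/L1/L2 = A/-/- → run A
t=1: L0/L1/L2 = A/-/- → run A
t=2: L0/L1/L2 = ABC/-/- → run A
t=3: L0/L1/L2 = BCF/A/- → run B
t=4: L0/L1/L2 = BCFE/A/- → run B
t=5: L0/L1/L2 = BCFEG/A/- → run B
t=6: L0/L1/L2 = CFEG/AB/- → run C
t=7: L0/L1/L2 = CFEG/AB/- → run C
t=8: L0/L1/L2 = CFEGH/AB/- → run C
t=9: L0/L1/L2 = FEGH/ABC/- → run F
t=10: L0/L1/L2 = FEGH/ABC/- → run F
t=11: L0/L1/L2 = FEGH/ABC/- → run F
t=12: L0/L1/L2 = EGH/ABCF/- → run E
t=13: L0/L1/L2 = EGH/ABCF/- → run E
t=14: L0/L1/L2 = EGH/ABCF/- → run E
t=15: L0/L1/L2 = GH/ABCFE/- → run G
t=16: L0/L1/L2 = GH/ABCFE/- → run G
t=17: L0/L1/L2 = GH/ABCFE/- → run G
t=18: L0/L1/L2 = H/ABCFEG/- → run H
t=19: L0/L1/L2 = H/ABCFEG/- → run H
t=20: L0/L1/L2 = H/ABCFEG/- → run H
t=21: L0/L1/L2 = -/ABCFEGH/- → run A
t=22: L0/L1/L2 = -/ABCFEGH/- → run A
t=23: L0/L1/L2 = -/ABCFEGH/- → run A
t=24: L0/L1/L2 = -/ABCFEGH/- → run A
t=25: L0/L1/L2 = -/ABCFEGH/- → run A
t=26: L0/L1/L2 = -/BCFEGH/- → run B
t=27: L0/L1/L2 = -/BCFEGH/- → run B
t=28: L0/L1/L2 = -/CFEGH/- → run C
t=29: L0/L1/L2 = -/FEGH/- → run F
t=30: L0/L1/L2 = -/FEGH/- → run F
t=31: L0/L1/L2 = -/EGH/- → run E
t=32: L0/L1/L2 = -/EGH/- → run E
t=33: L0/L1/L2 = -/EGH/- → run E
t=34: L0/L1/L2 = -/EGH/- → run E
t=35: L0/L1/L2 = -/GH/- → run G
t=36: L0/L1/L2 = -/GH/- → run G
t=37: L0/L1/L2 = -/GH/- → run G
t=38: L0/L1/L2 = -/GH/- → run G
t=39: L0/L1/L2 = -/H/- → run H
t=40: (idle)
t=41: (idle)
t=42: (idle)
t=43: (idle)
t=44: (idle)
t=45: (idle)
t=46: (idle)
t=47: (idle)

context switches = 14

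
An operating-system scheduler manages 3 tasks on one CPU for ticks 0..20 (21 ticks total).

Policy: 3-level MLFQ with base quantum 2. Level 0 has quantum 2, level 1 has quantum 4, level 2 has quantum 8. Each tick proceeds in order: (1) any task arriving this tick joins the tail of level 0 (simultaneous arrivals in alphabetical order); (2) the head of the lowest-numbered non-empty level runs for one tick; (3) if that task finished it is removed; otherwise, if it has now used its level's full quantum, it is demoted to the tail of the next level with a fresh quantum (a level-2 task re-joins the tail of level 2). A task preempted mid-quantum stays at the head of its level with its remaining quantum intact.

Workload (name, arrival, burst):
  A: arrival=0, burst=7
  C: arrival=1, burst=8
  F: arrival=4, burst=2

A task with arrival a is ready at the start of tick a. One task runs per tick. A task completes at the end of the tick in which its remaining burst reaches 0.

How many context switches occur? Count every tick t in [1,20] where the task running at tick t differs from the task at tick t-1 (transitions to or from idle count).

context switches = 7

t=0: L0/L1/L2 = A/-/- → run A
t=1: L0/L1/L2 = AC/-/- → run A
t=2: L0/L1/L2 = C/A/- → run C
t=3: L0/L1/L2 = C/A/- → run C
t=4: L0/L1/L2 = F/AC/- → run F
t=5: L0/L1/L2 = F/AC/- → run F
t=6: L0/L1/L2 = -/AC/- → run A
t=7: L0/L1/L2 = -/AC/- → run A
t=8: L0/L1/L2 = -/AC/- → run A
t=9: L0/L1/L2 = -/AC/- → run A
t=10: L0/L1/L2 = -/C/A → run C
t=11: L0/L1/L2 = -/C/A → run C
t=12: L0/L1/L2 = -/C/A → run C
t=13: L0/L1/L2 = -/C/A → run C
t=14: L0/L1/L2 = -/-/AC → run A
t=15: L0/L1/L2 = -/-/C → run C
t=16: L0/L1/L2 = -/-/C → run C
t=17: (idle)
t=18: (idle)
t=19: (idle)
t=20: (idle)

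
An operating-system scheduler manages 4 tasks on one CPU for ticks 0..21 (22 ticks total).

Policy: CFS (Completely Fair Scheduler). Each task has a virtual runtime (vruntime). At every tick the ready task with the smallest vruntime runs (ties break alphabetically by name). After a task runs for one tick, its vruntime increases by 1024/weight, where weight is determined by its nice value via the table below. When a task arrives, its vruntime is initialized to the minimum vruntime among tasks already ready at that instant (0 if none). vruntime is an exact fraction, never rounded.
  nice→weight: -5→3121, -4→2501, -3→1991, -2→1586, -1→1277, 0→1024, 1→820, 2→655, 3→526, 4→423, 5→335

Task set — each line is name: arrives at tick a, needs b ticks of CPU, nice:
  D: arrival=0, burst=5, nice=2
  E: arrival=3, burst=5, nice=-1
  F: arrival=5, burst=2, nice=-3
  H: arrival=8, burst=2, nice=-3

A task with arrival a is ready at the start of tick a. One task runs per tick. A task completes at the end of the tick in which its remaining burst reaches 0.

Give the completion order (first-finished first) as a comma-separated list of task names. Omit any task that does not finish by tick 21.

t=0: vr[D=0] → run D
t=1: vr[D=1024/655] → run D
t=2: vr[D=2048/655] → run D
t=3: vr[D=3072/655 E=3072/655] → run D
t=4: vr[D=4096/655 E=3072/655] → run E
t=5: vr[D=4096/655 E=4593664/836435 F=4593664/836435] → run E
t=6: vr[D=4096/655 E=5264384/836435 F=4593664/836435] → run F
t=7: vr[D=4096/655 E=5264384/836435 F=10002494464/1665342085] → run F
t=8: vr[D=4096/655 E=5264384/836435 H=4096/655] → run D
t=9: vr[E=5264384/836435 H=4096/655] → run H
t=10: vr[E=5264384/836435 H=8825856/1304105] → run E
t=11: vr[E=5935104/836435 H=8825856/1304105] → run H
t=12: vr[E=5935104/836435] → run E
t=13: vr[E=6605824/836435] → run E
t=14: (idle)
t=15: (idle)
t=16: (idle)
t=17: (idle)
t=18: (idle)
t=19: (idle)
t=20: (idle)
t=21: (idle)

completion order = F, D, H, E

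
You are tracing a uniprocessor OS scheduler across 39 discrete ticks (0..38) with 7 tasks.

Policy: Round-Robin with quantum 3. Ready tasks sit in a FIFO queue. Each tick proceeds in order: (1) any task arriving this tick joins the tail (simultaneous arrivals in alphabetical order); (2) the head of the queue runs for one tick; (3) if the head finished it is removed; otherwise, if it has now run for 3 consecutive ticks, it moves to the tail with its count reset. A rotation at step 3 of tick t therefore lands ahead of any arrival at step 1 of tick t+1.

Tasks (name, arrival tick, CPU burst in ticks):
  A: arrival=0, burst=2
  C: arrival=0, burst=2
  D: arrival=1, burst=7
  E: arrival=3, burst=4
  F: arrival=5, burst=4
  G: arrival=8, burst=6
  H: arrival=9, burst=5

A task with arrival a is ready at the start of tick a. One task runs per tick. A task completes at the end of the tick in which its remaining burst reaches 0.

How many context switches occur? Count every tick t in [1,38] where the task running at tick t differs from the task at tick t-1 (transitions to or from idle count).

context switches = 13

t=0: queue=[A,C] q_used=0 → run A
t=1: queue=[A,C,D] q_used=1 → run A
t=2: queue=[C,D] q_used=0 → run C
t=3: queue=[C,D,E] q_used=1 → run C
t=4: queue=[D,E] q_used=0 → run D
t=5: queue=[D,E,F] q_used=1 → run D
t=6: queue=[D,E,F] q_used=2 → run D
t=7: queue=[E,F,D] q_used=0 → run E
t=8: queue=[E,F,D,G] q_used=1 → run E
t=9: queue=[E,F,D,G,H] q_used=2 → run E
t=10: queue=[F,D,G,H,E] q_used=0 → run F
t=11: queue=[F,D,G,H,E] q_used=1 → run F
t=12: queue=[F,D,G,H,E] q_used=2 → run F
t=13: queue=[D,G,H,E,F] q_used=0 → run D
t=14: queue=[D,G,H,E,F] q_used=1 → run D
t=15: queue=[D,G,H,E,F] q_used=2 → run D
t=16: queue=[G,H,E,F,D] q_used=0 → run G
t=17: queue=[G,H,E,F,D] q_used=1 → run G
t=18: queue=[G,H,E,F,D] q_used=2 → run G
t=19: queue=[H,E,F,D,G] q_used=0 → run H
t=20: queue=[H,E,F,D,G] q_used=1 → run H
t=21: queue=[H,E,F,D,G] q_used=2 → run H
t=22: queue=[E,F,D,G,H] q_used=0 → run E
t=23: queue=[F,D,G,H] q_used=0 → run F
t=24: queue=[D,G,H] q_used=0 → run D
t=25: queue=[G,H] q_used=0 → run G
t=26: queue=[G,H] q_used=1 → run G
t=27: queue=[G,H] q_used=2 → run G
t=28: queue=[H] q_used=0 → run H
t=29: queue=[H] q_used=1 → run H
t=30: (idle)
t=31: (idle)
t=32: (idle)
t=33: (idle)
t=34: (idle)
t=35: (idle)
t=36: (idle)
t=37: (idle)
t=38: (idle)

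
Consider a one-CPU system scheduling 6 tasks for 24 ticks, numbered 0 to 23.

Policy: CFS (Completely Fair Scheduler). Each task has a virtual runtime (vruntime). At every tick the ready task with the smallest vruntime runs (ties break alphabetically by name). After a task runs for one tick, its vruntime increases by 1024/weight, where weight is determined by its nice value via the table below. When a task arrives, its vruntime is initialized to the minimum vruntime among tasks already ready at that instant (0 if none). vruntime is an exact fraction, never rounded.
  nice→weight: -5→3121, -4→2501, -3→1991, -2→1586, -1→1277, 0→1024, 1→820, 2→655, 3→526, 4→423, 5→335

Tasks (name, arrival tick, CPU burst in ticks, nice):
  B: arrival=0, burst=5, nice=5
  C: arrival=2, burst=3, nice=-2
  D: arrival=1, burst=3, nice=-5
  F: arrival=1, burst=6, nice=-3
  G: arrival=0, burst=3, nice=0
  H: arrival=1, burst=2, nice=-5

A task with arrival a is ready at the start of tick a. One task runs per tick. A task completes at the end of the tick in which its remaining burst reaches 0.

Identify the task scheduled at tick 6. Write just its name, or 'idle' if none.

running at tick 6 = D

t=0: vr[B=0 G=0] → run B
t=1: vr[B=1024/335 D=0 F=0 G=0 H=0] → run D
t=2: vr[B=1024/335 C=0 D=1024/3121 F=0 G=0 H=0] → run C
t=3: vr[B=1024/335 C=512/793 D=1024/3121 F=0 G=0 H=0] → run F
t=4: vr[B=1024/335 C=512/793 D=1024/3121 F=1024/1991 G=0 H=0] → run G
t=5: vr[B=1024/335 C=512/793 D=1024/3121 F=1024/1991 G=1 H=0] → run H
t=6: vr[B=1024/335 C=512/793 D=1024/3121 F=1024/1991 G=1 H=1024/3121] → run D
t=7: vr[B=1024/335 C=512/793 D=2048/3121 F=1024/1991 G=1 H=1024/3121] → run H
t=8: vr[B=1024/335 C=512/793 D=2048/3121 F=1024/1991 G=1] → run F
t=9: vr[B=1024/335 C=512/793 D=2048/3121 F=2048/1991 G=1] → run C
t=10: vr[B=1024/335 C=1024/793 D=2048/3121 F=2048/1991 G=1] → run D
t=11: vr[B=1024/335 C=1024/793 F=2048/1991 G=1] → run G
t=12: vr[B=1024/335 C=1024/793 F=2048/1991 G=2] → run F
t=13: vr[B=1024/335 C=1024/793 F=3072/1991 G=2] → run C
t=14: vr[B=1024/335 F=3072/1991 G=2] → run F
t=15: vr[B=1024/335 F=4096/1991 G=2] → run G
t=16: vr[B=1024/335 F=4096/1991] → run F
t=17: vr[B=1024/335 F=5120/1991] → run F
t=18: vr[B=1024/335] → run B
t=19: vr[B=2048/335] → run B
t=20: vr[B=3072/335] → run B
t=21: vr[B=4096/335] → run B
t=22: (idle)
t=23: (idle)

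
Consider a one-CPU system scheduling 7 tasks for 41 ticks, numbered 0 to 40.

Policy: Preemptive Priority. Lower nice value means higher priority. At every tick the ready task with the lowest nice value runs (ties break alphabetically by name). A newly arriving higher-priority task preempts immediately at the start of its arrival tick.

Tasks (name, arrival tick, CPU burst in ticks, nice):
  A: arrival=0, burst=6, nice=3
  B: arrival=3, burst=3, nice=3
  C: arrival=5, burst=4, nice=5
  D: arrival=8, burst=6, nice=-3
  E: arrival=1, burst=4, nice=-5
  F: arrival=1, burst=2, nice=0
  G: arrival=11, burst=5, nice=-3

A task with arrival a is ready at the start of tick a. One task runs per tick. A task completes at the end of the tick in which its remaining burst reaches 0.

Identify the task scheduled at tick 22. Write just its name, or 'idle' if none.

running at tick 22 = A

t=0: ready={A} → run A
t=1: ready={A,E,F} → run E
t=2: ready={A,E,F} → run E
t=3: ready={A,B,E,F} → run E
t=4: ready={A,B,E,F} → run E
t=5: ready={A,B,C,F} → run F
t=6: ready={A,B,C,F} → run F
t=7: ready={A,B,C} → run A
t=8: ready={A,B,C,D} → run D
t=9: ready={A,B,C,D} → run D
t=10: ready={A,B,C,D} → run D
t=11: ready={A,B,C,D,G} → run D
t=12: ready={A,B,C,D,G} → run D
t=13: ready={A,B,C,D,G} → run D
t=14: ready={A,B,C,G} → run G
t=15: ready={A,B,C,G} → run G
t=16: ready={A,B,C,G} → run G
t=17: ready={A,B,C,G} → run G
t=18: ready={A,B,C,G} → run G
t=19: ready={A,B,C} → run A
t=20: ready={A,B,C} → run A
t=21: ready={A,B,C} → run A
t=22: ready={A,B,C} → run A
t=23: ready={B,C} → run B
t=24: ready={B,C} → run B
t=25: ready={B,C} → run B
t=26: ready={C} → run C
t=27: ready={C} → run C
t=28: ready={C} → run C
t=29: ready={C} → run C
t=30: (idle)
t=31: (idle)
t=32: (idle)
t=33: (idle)
t=34: (idle)
t=35: (idle)
t=36: (idle)
t=37: (idle)
t=38: (idle)
t=39: (idle)
t=40: (idle)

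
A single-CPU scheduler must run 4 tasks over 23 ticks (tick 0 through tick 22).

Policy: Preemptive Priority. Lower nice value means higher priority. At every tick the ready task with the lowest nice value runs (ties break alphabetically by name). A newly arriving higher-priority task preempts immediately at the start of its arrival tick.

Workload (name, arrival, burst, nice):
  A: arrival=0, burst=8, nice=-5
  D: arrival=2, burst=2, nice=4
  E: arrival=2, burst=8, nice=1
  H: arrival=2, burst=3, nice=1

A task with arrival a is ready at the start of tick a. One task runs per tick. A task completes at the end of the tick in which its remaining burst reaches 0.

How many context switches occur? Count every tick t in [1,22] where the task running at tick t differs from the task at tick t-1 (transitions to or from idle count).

context switches = 4

t=0: ready={A} → run A
t=1: ready={A} → run A
t=2: ready={A,D,E,H} → run A
t=3: ready={A,D,E,H} → run A
t=4: ready={A,D,E,H} → run A
t=5: ready={A,D,E,H} → run A
t=6: ready={A,D,E,H} → run A
t=7: ready={A,D,E,H} → run A
t=8: ready={D,E,H} → run E
t=9: ready={D,E,H} → run E
t=10: ready={D,E,H} → run E
t=11: ready={D,E,H} → run E
t=12: ready={D,E,H} → run E
t=13: ready={D,E,H} → run E
t=14: ready={D,E,H} → run E
t=15: ready={D,E,H} → run E
t=16: ready={D,H} → run H
t=17: ready={D,H} → run H
t=18: ready={D,H} → run H
t=19: ready={D} → run D
t=20: ready={D} → run D
t=21: (idle)
t=22: (idle)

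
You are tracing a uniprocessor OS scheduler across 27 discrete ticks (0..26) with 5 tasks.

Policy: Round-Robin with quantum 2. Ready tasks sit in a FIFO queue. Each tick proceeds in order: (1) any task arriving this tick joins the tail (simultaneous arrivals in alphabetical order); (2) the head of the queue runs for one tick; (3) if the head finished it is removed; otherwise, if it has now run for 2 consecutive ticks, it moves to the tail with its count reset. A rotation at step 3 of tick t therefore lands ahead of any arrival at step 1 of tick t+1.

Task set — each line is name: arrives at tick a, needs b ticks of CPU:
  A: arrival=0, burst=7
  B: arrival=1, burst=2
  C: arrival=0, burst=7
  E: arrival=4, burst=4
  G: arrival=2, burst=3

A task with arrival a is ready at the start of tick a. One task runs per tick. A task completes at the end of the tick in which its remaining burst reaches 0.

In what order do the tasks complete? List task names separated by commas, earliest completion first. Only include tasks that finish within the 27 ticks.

t=0: queue=[A,C] q_used=0 → run A
t=1: queue=[A,C,B] q_used=1 → run A
t=2: queue=[C,B,A,G] q_used=0 → run C
t=3: queue=[C,B,A,G] q_used=1 → run C
t=4: queue=[B,A,G,C,E] q_used=0 → run B
t=5: queue=[B,A,G,C,E] q_used=1 → run B
t=6: queue=[A,G,C,E] q_used=0 → run A
t=7: queue=[A,G,C,E] q_used=1 → run A
t=8: queue=[G,C,E,A] q_used=0 → run G
t=9: queue=[G,C,E,A] q_used=1 → run G
t=10: queue=[C,E,A,G] q_used=0 → run C
t=11: queue=[C,E,A,G] q_used=1 → run C
t=12: queue=[E,A,G,C] q_used=0 → run E
t=13: queue=[E,A,G,C] q_used=1 → run E
t=14: queue=[A,G,C,E] q_used=0 → run A
t=15: queue=[A,G,C,E] q_used=1 → run A
t=16: queue=[G,C,E,A] q_used=0 → run G
t=17: queue=[C,E,A] q_used=0 → run C
t=18: queue=[C,E,A] q_used=1 → run C
t=19: queue=[E,A,C] q_used=0 → run E
t=20: queue=[E,A,C] q_used=1 → run E
t=21: queue=[A,C] q_used=0 → run A
t=22: queue=[C] q_used=0 → run C
t=23: (idle)
t=24: (idle)
t=25: (idle)
t=26: (idle)

completion order = B, G, E, A, C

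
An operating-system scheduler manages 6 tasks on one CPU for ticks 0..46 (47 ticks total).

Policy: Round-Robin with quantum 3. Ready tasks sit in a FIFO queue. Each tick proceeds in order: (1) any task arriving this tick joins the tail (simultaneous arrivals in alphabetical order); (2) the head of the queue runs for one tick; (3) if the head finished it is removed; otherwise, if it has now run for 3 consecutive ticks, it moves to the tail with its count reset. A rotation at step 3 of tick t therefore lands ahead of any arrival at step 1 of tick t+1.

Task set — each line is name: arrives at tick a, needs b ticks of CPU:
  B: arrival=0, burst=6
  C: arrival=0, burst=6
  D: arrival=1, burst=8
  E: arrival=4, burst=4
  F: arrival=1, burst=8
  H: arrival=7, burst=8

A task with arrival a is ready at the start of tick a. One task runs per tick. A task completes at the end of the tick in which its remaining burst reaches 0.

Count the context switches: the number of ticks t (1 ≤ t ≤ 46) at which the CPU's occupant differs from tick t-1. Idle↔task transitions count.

t=0: queue=[B,C] q_used=0 → run B
t=1: queue=[B,C,D,F] q_used=1 → run B
t=2: queue=[B,C,D,F] q_used=2 → run B
t=3: queue=[C,D,F,B] q_used=0 → run C
t=4: queue=[C,D,F,B,E] q_used=1 → run C
t=5: queue=[C,D,F,B,E] q_used=2 → run C
t=6: queue=[D,F,B,E,C] q_used=0 → run D
t=7: queue=[D,F,B,E,C,H] q_used=1 → run D
t=8: queue=[D,F,B,E,C,H] q_used=2 → run D
t=9: queue=[F,B,E,C,H,D] q_used=0 → run F
t=10: queue=[F,B,E,C,H,D] q_used=1 → run F
t=11: queue=[F,B,E,C,H,D] q_used=2 → run F
t=12: queue=[B,E,C,H,D,F] q_used=0 → run B
t=13: queue=[B,E,C,H,D,F] q_used=1 → run B
t=14: queue=[B,E,C,H,D,F] q_used=2 → run B
t=15: queue=[E,C,H,D,F] q_used=0 → run E
t=16: queue=[E,C,H,D,F] q_used=1 → run E
t=17: queue=[E,C,H,D,F] q_used=2 → run E
t=18: queue=[C,H,D,F,E] q_used=0 → run C
t=19: queue=[C,H,D,F,E] q_used=1 → run C
t=20: queue=[C,H,D,F,E] q_used=2 → run C
t=21: queue=[H,D,F,E] q_used=0 → run H
t=22: queue=[H,D,F,E] q_used=1 → run H
t=23: queue=[H,D,F,E] q_used=2 → run H
t=24: queue=[D,F,E,H] q_used=0 → run D
t=25: queue=[D,F,E,H] q_used=1 → run D
t=26: queue=[D,F,E,H] q_used=2 → run D
t=27: queue=[F,E,H,D] q_used=0 → run F
t=28: queue=[F,E,H,D] q_used=1 → run F
t=29: queue=[F,E,H,D] q_used=2 → run F
t=30: queue=[E,H,D,F] q_used=0 → run E
t=31: queue=[H,D,F] q_used=0 → run H
t=32: queue=[H,D,F] q_used=1 → run H
t=33: queue=[H,D,F] q_used=2 → run H
t=34: queue=[D,F,H] q_used=0 → run D
t=35: queue=[D,F,H] q_used=1 → run D
t=36: queue=[F,H] q_used=0 → run F
t=37: queue=[F,H] q_used=1 → run F
t=38: queue=[H] q_used=0 → run H
t=39: queue=[H] q_used=1 → run H
t=40: (idle)
t=41: (idle)
t=42: (idle)
t=43: (idle)
t=44: (idle)
t=45: (idle)
t=46: (idle)

context switches = 15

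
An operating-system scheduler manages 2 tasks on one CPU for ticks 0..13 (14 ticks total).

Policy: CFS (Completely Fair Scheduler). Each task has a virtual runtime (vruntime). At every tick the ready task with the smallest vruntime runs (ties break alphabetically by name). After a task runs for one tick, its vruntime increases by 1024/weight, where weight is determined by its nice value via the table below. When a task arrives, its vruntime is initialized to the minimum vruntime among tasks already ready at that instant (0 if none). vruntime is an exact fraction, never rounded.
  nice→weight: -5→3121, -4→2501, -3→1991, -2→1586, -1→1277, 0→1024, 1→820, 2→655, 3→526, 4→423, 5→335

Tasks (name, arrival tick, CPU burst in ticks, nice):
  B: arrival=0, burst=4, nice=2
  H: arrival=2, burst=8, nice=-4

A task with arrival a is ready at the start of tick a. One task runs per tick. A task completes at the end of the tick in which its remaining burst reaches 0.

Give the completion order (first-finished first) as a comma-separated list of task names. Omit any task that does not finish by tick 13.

t=0: vr[B=0] → run B
t=1: vr[B=1024/655] → run B
t=2: vr[B=2048/655 H=2048/655] → run B
t=3: vr[B=3072/655 H=2048/655] → run H
t=4: vr[B=3072/655 H=5792768/1638155] → run H
t=5: vr[B=3072/655 H=6463488/1638155] → run H
t=6: vr[B=3072/655 H=7134208/1638155] → run H
t=7: vr[B=3072/655 H=7804928/1638155] → run B
t=8: vr[H=7804928/1638155] → run H
t=9: vr[H=8475648/1638155] → run H
t=10: vr[H=9146368/1638155] → run H
t=11: vr[H=9817088/1638155] → run H
t=12: (idle)
t=13: (idle)

completion order = B, H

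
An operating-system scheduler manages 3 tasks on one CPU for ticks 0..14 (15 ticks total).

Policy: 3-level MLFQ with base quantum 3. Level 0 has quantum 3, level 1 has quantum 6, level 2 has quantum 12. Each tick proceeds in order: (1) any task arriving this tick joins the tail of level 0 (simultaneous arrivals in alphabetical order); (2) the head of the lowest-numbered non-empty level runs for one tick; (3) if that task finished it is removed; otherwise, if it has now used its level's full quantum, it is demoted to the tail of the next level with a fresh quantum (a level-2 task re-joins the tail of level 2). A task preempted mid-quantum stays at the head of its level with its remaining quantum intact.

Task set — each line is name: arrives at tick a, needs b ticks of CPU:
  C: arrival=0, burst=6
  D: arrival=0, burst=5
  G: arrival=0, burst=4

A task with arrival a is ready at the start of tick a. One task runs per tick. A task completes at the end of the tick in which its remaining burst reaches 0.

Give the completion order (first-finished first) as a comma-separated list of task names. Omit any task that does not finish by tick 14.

completion order = C, D, G

t=0: L0/L1/L2 = CDG/-/- → run C
t=1: L0/L1/L2 = CDG/-/- → run C
t=2: L0/L1/L2 = CDG/-/- → run C
t=3: L0/L1/L2 = DG/C/- → run D
t=4: L0/L1/L2 = DG/C/- → run D
t=5: L0/L1/L2 = DG/C/- → run D
t=6: L0/L1/L2 = G/CD/- → run G
t=7: L0/L1/L2 = G/CD/- → run G
t=8: L0/L1/L2 = G/CD/- → run G
t=9: L0/L1/L2 = -/CDG/- → run C
t=10: L0/L1/L2 = -/CDG/- → run C
t=11: L0/L1/L2 = -/CDG/- → run C
t=12: L0/L1/L2 = -/DG/- → run D
t=13: L0/L1/L2 = -/DG/- → run D
t=14: L0/L1/L2 = -/G/- → run G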